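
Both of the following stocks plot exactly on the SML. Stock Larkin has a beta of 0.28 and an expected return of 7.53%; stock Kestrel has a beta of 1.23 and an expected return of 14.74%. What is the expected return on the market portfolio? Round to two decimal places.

12.99%

Both satisfy E(R) = R_f + β·MRP, so the slope of the SML is
MRP = (14.74% − 7.53%) / (1.23 − 0.28) = 7.21% / 0.95 = 7.5895%
R_f = E(R_Larkin) − β_Larkin·MRP = 7.53% − 0.28 × 7.5895% = 5.4049%
E(R_m) = R_f + MRP = 5.4049% + 7.5895% = 12.99%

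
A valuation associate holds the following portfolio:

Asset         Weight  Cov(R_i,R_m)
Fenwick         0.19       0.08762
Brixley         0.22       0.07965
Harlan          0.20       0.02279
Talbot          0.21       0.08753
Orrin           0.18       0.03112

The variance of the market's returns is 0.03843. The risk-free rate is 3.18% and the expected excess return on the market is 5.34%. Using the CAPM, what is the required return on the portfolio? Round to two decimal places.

11.89%

β_Fenwick = 0.08762 / 0.03843 = 2.2800
β_Brixley = 0.07965 / 0.03843 = 2.0726
β_Harlan = 0.02279 / 0.03843 = 0.5930
β_Talbot = 0.08753 / 0.03843 = 2.2776
β_Orrin = 0.03112 / 0.03843 = 0.8098
β_P = Σ w_i β_i = 0.19×2.2800 + 0.22×2.0726 + 0.20×0.5930 + 0.21×2.2776 + 0.18×0.8098 = 1.6318
E(R_P) = R_f + β_P × MRP = 3.18% + 1.6318 × 5.34% = 11.89%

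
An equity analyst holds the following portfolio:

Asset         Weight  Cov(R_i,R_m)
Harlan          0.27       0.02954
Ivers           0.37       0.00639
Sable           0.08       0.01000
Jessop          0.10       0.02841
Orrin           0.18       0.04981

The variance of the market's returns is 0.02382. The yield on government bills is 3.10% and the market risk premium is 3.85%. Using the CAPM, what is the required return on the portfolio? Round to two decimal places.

β_Harlan = 0.02954 / 0.02382 = 1.2401
β_Ivers = 0.00639 / 0.02382 = 0.2683
β_Sable = 0.01000 / 0.02382 = 0.4198
β_Jessop = 0.02841 / 0.02382 = 1.1927
β_Orrin = 0.04981 / 0.02382 = 2.0911
β_P = Σ w_i β_i = 0.27×1.2401 + 0.37×0.2683 + 0.08×0.4198 + 0.10×1.1927 + 0.18×2.0911 = 0.9634
E(R_P) = R_f + β_P × MRP = 3.10% + 0.9634 × 3.85% = 6.81%

6.81%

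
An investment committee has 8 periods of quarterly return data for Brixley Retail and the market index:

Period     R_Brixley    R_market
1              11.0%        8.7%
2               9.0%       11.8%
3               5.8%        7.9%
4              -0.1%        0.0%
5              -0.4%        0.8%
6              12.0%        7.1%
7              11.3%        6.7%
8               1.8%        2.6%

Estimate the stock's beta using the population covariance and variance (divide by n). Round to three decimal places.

Mean R_i = (11.0 + 9.0 + 5.8 − 0.1 − 0.4 + 12.0 + 11.3 + 1.8) / 8 = 6.3000%
Mean R_m = (8.7 + 11.8 + 7.9 + 0.0 + 0.8 + 7.1 + 6.7 + 2.6) / 8 = 5.7000%
Σ(R_i − R̄_i)(R_m − R̄_m) = 125.7100  ⇒  Cov = 125.7100 / 8 = 15.7138
Σ(R_m − R̄_m)² = 120.1200  ⇒  Var(R_m) = 120.1200 / 8 = 15.0150
β = Cov / Var(R_m) = 15.7138 / 15.0150 = 1.0465

1.047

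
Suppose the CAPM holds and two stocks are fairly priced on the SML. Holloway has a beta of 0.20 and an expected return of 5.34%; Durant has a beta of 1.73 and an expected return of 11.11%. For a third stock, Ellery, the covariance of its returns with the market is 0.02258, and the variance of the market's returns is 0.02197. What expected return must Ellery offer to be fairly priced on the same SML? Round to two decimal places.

MRP = (11.11% − 5.34%) / (1.73 − 0.20) = 3.7712%
R_f = 5.34% − 0.20 × 3.7712% = 4.5858%
β_Ellery = Cov / Var(R_m) = 0.02258 / 0.02197 = 1.0278
E(R_Ellery) = R_f + β × MRP = 4.5858% + 1.0278 × 3.7712% = 8.46%

8.46%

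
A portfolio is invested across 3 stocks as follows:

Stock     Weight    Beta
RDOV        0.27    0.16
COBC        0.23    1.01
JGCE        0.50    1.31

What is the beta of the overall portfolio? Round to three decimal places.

0.931

β_P = Σ w_i β_i = 0.27×0.16 + 0.23×1.01 + 0.50×1.31 = 0.9305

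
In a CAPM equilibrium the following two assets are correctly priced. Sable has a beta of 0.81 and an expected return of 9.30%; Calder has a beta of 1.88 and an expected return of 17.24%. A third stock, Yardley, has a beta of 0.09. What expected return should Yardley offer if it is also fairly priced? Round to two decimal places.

3.96%

MRP (SML slope) = (17.24% − 9.30%) / (1.88 − 0.81) = 7.94% / 1.07 = 7.4206%
R_f (intercept) = 9.30% − 0.81 × 7.4206% = 3.2893%
E(R_Yardley) = R_f + β × MRP = 3.2893% + 0.09 × 7.4206% = 3.96%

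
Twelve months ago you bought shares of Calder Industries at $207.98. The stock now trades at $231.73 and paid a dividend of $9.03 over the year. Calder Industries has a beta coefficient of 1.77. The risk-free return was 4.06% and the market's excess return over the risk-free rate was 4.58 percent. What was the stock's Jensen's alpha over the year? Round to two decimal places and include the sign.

+3.59%

Realised HPR = (P1 + D1 − P0) / P0 = (231.73 + 9.03 − 207.98) / 207.98 = 32.78 / 207.98 = 15.7611%
CAPM required = R_f + β·MRP = 4.06% + 1.77 × 4.58% = 12.1666%
α = realised − required = 15.7611% − 12.1666% = +3.59%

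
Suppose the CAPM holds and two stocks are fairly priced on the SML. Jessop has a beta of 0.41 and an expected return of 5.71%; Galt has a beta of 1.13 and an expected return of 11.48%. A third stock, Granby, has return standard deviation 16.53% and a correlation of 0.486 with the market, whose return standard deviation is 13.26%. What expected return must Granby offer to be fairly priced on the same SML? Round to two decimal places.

MRP = (11.48% − 5.71%) / (1.13 − 0.41) = 8.0139%
R_f = 5.71% − 0.41 × 8.0139% = 2.4243%
β_Granby = ρ·σ_i/σ_m = 0.486 × 16.53 / 13.26 = 0.6059
E(R_Granby) = R_f + β × MRP = 2.4243% + 0.6059 × 8.0139% = 7.28%

7.28%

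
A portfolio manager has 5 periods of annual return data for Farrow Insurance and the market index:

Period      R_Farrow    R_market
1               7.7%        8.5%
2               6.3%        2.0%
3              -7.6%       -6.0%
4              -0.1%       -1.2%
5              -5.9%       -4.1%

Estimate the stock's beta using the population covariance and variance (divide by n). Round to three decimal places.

Mean R_i = (7.7 + 6.3 − 7.6 − 0.1 − 5.9) / 5 = 0.0800%
Mean R_m = (8.5 + 2.0 − 6.0 − 1.2 − 4.1) / 5 = -0.1600%
Σ(R_i − R̄_i)(R_m − R̄_m) = 148.0240  ⇒  Cov = 148.0240 / 5 = 29.6048
Σ(R_m − R̄_m)² = 130.3720  ⇒  Var(R_m) = 130.3720 / 5 = 26.0744
β = Cov / Var(R_m) = 29.6048 / 26.0744 = 1.1354

1.135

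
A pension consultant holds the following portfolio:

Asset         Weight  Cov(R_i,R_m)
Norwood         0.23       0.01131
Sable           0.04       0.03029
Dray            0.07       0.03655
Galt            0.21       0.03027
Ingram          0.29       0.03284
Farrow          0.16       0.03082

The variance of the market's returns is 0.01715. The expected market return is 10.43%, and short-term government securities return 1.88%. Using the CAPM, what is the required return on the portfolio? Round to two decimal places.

β_Norwood = 0.01131 / 0.01715 = 0.6595
β_Sable = 0.03029 / 0.01715 = 1.7662
β_Dray = 0.03655 / 0.01715 = 2.1312
β_Galt = 0.03027 / 0.01715 = 1.7650
β_Ingram = 0.03284 / 0.01715 = 1.9149
β_Farrow = 0.03082 / 0.01715 = 1.7971
β_P = Σ w_i β_i = 0.23×0.6595 + 0.04×1.7662 + 0.07×2.1312 + 0.21×1.7650 + 0.29×1.9149 + 0.16×1.7971 = 1.5850
MRP = 10.43% − 1.88% = 8.55%
E(R_P) = R_f + β_P × MRP = 1.88% + 1.5850 × 8.55% = 15.43%

15.43%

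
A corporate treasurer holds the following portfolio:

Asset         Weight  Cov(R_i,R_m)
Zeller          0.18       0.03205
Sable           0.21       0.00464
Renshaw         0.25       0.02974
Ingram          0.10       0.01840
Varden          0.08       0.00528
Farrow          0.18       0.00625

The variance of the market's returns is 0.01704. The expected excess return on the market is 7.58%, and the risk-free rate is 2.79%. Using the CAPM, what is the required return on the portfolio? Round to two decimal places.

β_Zeller = 0.03205 / 0.01704 = 1.8809
β_Sable = 0.00464 / 0.01704 = 0.2723
β_Renshaw = 0.02974 / 0.01704 = 1.7453
β_Ingram = 0.01840 / 0.01704 = 1.0798
β_Varden = 0.00528 / 0.01704 = 0.3099
β_Farrow = 0.00625 / 0.01704 = 0.3668
β_P = Σ w_i β_i = 0.18×1.8809 + 0.21×0.2723 + 0.25×1.7453 + 0.10×1.0798 + 0.08×0.3099 + 0.18×0.3668 = 1.0309
E(R_P) = R_f + β_P × MRP = 2.79% + 1.0309 × 7.58% = 10.60%

10.60%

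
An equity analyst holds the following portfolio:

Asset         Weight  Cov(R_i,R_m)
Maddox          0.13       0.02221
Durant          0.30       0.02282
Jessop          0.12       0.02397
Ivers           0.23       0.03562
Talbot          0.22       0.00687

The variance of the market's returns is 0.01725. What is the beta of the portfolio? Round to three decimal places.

1.294

β_Maddox = 0.02221 / 0.01725 = 1.2875
β_Durant = 0.02282 / 0.01725 = 1.3229
β_Jessop = 0.02397 / 0.01725 = 1.3896
β_Ivers = 0.03562 / 0.01725 = 2.0649
β_Talbot = 0.00687 / 0.01725 = 0.3983
β_P = Σ w_i β_i = 0.13×1.2875 + 0.30×1.3229 + 0.12×1.3896 + 0.23×2.0649 + 0.22×0.3983 = 1.2936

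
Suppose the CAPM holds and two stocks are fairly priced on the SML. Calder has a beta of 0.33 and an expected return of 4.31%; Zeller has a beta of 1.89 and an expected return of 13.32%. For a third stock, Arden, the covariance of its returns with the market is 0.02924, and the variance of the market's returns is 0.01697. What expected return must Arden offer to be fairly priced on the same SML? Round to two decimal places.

12.36%

MRP = (13.32% − 4.31%) / (1.89 − 0.33) = 5.7756%
R_f = 4.31% − 0.33 × 5.7756% = 2.4041%
β_Arden = Cov / Var(R_m) = 0.02924 / 0.01697 = 1.7230
E(R_Arden) = R_f + β × MRP = 2.4041% + 1.7230 × 5.7756% = 12.36%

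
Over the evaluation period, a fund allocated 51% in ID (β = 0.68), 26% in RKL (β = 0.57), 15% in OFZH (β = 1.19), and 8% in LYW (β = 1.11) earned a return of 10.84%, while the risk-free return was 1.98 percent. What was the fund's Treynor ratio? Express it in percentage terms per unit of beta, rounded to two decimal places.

11.62%

β_P = 0.51×0.68 + 0.26×0.57 + 0.15×1.19 + 0.08×1.11 = 0.7623
Treynor = (R_P − R_f) / β_P = (10.84% − 1.98%) / 0.7623 = 8.86% / 0.7623 = 11.62%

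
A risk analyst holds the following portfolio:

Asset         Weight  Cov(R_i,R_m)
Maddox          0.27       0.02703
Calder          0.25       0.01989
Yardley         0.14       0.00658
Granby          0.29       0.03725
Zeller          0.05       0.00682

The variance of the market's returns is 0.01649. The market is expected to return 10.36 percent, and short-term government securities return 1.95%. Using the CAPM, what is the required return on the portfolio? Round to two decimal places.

14.36%

β_Maddox = 0.02703 / 0.01649 = 1.6392
β_Calder = 0.01989 / 0.01649 = 1.2062
β_Yardley = 0.00658 / 0.01649 = 0.3990
β_Granby = 0.03725 / 0.01649 = 2.2589
β_Zeller = 0.00682 / 0.01649 = 0.4136
β_P = Σ w_i β_i = 0.27×1.6392 + 0.25×1.2062 + 0.14×0.3990 + 0.29×2.2589 + 0.05×0.4136 = 1.4758
MRP = 10.36% − 1.95% = 8.41%
E(R_P) = R_f + β_P × MRP = 1.95% + 1.4758 × 8.41% = 14.36%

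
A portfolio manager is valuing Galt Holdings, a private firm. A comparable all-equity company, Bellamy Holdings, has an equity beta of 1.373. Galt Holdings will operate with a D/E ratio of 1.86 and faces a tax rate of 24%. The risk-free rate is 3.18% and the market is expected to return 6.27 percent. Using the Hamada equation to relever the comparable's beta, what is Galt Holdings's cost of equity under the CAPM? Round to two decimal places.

13.42%

β_L = β_U × [1 + (1 − t)(D/E)] = 1.373 × [1 + (1 − 0.24) × 1.86]
    = 1.373 × [1 + 0.76 × 1.86] = 1.373 × 2.4136 = 3.3139
MRP = 6.27% − 3.18% = 3.09%
E(R) = R_f + β_L × MRP = 3.18% + 3.3139 × 3.09% = 13.42%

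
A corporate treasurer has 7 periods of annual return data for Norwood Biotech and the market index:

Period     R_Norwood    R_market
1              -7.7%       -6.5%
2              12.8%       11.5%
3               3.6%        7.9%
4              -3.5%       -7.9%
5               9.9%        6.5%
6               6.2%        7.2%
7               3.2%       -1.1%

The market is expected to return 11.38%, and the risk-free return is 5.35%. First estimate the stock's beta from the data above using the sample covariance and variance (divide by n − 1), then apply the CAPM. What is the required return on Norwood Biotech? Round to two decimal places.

Mean R_i = (-7.7 + 12.8 + 3.6 − 3.5 + 9.9 + 6.2 + 3.2) / 7 = 3.5000%
Mean R_m = (-6.5 + 11.5 + 7.9 − 7.9 + 6.5 + 7.2 − 1.1) / 7 = 2.5143%
Σ(R_i − R̄_i)(R_m − R̄_m) = 297.2100  ⇒  Cov = 297.2100 / 6 = 49.5350
Σ(R_m − R̄_m)² = 350.3686  ⇒  Var(R_m) = 350.3686 / 6 = 58.3948
β = Cov / Var(R_m) = 49.5350 / 58.3948 = 0.8483
MRP = 11.38% − 5.35% = 6.03%
E(R) = R_f + β × MRP = 5.35% + 0.8483 × 6.03% = 10.47%

10.47%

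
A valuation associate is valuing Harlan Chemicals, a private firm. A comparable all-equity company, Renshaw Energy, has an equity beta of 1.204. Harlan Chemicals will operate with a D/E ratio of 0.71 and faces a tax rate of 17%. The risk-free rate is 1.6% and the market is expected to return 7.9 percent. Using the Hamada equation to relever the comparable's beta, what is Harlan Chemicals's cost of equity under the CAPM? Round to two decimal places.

β_L = β_U × [1 + (1 − t)(D/E)] = 1.204 × [1 + (1 − 0.17) × 0.71]
    = 1.204 × [1 + 0.83 × 0.71] = 1.204 × 1.5893 = 1.9135
MRP = 7.9% − 1.6% = 6.30%
E(R) = R_f + β_L × MRP = 1.6% + 1.9135 × 6.3% = 13.66%

13.66%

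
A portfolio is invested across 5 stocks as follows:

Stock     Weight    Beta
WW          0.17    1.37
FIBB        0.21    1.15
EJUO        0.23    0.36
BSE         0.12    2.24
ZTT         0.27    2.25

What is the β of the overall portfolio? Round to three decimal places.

1.434

β_P = Σ w_i β_i = 0.17×1.37 + 0.21×1.15 + 0.23×0.36 + 0.12×2.24 + 0.27×2.25 = 1.4335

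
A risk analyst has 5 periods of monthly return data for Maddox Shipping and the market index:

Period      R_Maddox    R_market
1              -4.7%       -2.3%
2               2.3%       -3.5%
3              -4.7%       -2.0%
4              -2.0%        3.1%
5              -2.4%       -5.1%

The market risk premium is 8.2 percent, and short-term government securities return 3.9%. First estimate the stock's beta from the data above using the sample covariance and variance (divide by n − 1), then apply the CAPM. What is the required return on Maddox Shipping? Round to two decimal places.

Mean R_i = (-4.7 + 2.3 − 4.7 − 2.0 − 2.4) / 5 = -2.3000%
Mean R_m = (-2.3 − 3.5 − 2.0 + 3.1 − 5.1) / 5 = -1.9600%
Σ(R_i − R̄_i)(R_m − R̄_m) = -4.3400  ⇒  Cov = -4.3400 / 4 = -1.0850
Σ(R_m − R̄_m)² = 37.9520  ⇒  Var(R_m) = 37.9520 / 4 = 9.4880
β = Cov / Var(R_m) = -1.0850 / 9.4880 = -0.1144
E(R) = R_f + β × MRP = 3.9% + -0.1144 × 8.2% = 2.96%

2.96%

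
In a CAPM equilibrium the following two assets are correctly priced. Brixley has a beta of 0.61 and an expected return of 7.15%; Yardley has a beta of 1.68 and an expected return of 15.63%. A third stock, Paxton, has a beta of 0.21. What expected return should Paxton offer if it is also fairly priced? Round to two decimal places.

MRP (SML slope) = (15.63% − 7.15%) / (1.68 − 0.61) = 8.48% / 1.07 = 7.9252%
R_f (intercept) = 7.15% − 0.61 × 7.9252% = 2.3156%
E(R_Paxton) = R_f + β × MRP = 2.3156% + 0.21 × 7.9252% = 3.98%

3.98%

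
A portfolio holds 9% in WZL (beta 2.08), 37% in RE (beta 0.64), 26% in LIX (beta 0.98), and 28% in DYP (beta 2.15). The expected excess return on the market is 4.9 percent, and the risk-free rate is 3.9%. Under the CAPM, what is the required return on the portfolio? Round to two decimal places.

10.18%

β_P = Σ w_i β_i = 0.09×2.08 + 0.37×0.64 + 0.26×0.98 + 0.28×2.15 = 1.2808
E(R_P) = R_f + β_P × MRP = 3.9% + 1.2808 × 4.9% = 10.18%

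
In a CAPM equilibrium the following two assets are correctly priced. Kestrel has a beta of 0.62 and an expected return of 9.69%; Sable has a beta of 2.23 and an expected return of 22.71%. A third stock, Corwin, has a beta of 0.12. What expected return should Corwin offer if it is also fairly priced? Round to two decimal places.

5.65%

MRP (SML slope) = (22.71% − 9.69%) / (2.23 − 0.62) = 13.02% / 1.61 = 8.0870%
R_f (intercept) = 9.69% − 0.62 × 8.0870% = 4.6761%
E(R_Corwin) = R_f + β × MRP = 4.6761% + 0.12 × 8.0870% = 5.65%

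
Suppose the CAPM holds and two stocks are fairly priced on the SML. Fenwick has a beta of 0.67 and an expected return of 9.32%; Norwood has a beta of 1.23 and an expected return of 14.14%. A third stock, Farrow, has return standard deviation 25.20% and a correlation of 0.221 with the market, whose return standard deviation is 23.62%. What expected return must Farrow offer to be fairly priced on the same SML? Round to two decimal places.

5.58%

MRP = (14.14% − 9.32%) / (1.23 − 0.67) = 8.6071%
R_f = 9.32% − 0.67 × 8.6071% = 3.5532%
β_Farrow = ρ·σ_i/σ_m = 0.221 × 25.20 / 23.62 = 0.2358
E(R_Farrow) = R_f + β × MRP = 3.5532% + 0.2358 × 8.6071% = 5.58%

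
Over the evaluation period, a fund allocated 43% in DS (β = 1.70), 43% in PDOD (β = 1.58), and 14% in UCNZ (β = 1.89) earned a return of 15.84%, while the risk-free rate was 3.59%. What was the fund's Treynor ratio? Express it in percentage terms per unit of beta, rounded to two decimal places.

β_P = 0.43×1.70 + 0.43×1.58 + 0.14×1.89 = 1.6750
Treynor = (R_P − R_f) / β_P = (15.84% − 3.59%) / 1.6750 = 12.25% / 1.6750 = 7.31%

7.31%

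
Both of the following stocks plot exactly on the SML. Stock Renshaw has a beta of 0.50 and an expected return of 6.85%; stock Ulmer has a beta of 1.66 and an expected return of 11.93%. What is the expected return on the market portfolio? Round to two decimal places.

9.04%

Both satisfy E(R) = R_f + β·MRP, so the slope of the SML is
MRP = (11.93% − 6.85%) / (1.66 − 0.50) = 5.08% / 1.16 = 4.3793%
R_f = E(R_Renshaw) − β_Renshaw·MRP = 6.85% − 0.50 × 4.3793% = 4.6604%
E(R_m) = R_f + MRP = 4.6604% + 4.3793% = 9.04%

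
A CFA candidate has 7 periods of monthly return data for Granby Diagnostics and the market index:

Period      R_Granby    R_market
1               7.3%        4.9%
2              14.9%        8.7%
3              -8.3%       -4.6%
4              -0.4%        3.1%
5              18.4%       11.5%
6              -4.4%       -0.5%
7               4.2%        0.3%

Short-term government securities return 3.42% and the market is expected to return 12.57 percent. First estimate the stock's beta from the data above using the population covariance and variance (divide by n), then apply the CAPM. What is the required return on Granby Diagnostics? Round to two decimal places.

Mean R_i = (7.3 + 14.9 − 8.3 − 0.4 + 18.4 − 4.4 + 4.2) / 7 = 4.5286%
Mean R_m = (4.9 + 8.7 − 4.6 + 3.1 + 11.5 − 0.5 + 0.3) / 7 = 3.3429%
Σ(R_i − R̄_i)(R_m − R̄_m) = 311.4314  ⇒  Cov = 311.4314 / 7 = 44.4902
Σ(R_m − R̄_m)² = 184.8371  ⇒  Var(R_m) = 184.8371 / 7 = 26.4053
β = Cov / Var(R_m) = 44.4902 / 26.4053 = 1.6849
MRP = 12.57% − 3.42% = 9.15%
E(R) = R_f + β × MRP = 3.42% + 1.6849 × 9.15% = 18.84%

18.84%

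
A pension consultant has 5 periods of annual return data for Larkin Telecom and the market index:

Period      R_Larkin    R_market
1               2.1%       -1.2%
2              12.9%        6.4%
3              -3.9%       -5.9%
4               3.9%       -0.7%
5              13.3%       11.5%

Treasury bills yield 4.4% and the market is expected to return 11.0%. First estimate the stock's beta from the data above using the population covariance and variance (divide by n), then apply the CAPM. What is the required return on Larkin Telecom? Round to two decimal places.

Mean R_i = (2.1 + 12.9 − 3.9 + 3.9 + 13.3) / 5 = 5.6600%
Mean R_m = (-1.2 + 6.4 − 5.9 − 0.7 + 11.5) / 5 = 2.0200%
Σ(R_i − R̄_i)(R_m − R̄_m) = 196.1040  ⇒  Cov = 196.1040 / 5 = 39.2208
Σ(R_m − R̄_m)² = 189.5480  ⇒  Var(R_m) = 189.5480 / 5 = 37.9096
β = Cov / Var(R_m) = 39.2208 / 37.9096 = 1.0346
MRP = 11.0% − 4.4% = 6.60%
E(R) = R_f + β × MRP = 4.4% + 1.0346 × 6.6% = 11.23%

11.23%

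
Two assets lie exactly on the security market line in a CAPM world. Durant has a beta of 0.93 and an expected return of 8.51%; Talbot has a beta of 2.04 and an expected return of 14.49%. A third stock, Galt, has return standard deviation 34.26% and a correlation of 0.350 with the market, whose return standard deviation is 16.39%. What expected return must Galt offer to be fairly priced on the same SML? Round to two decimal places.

MRP = (14.49% − 8.51%) / (2.04 − 0.93) = 5.3874%
R_f = 8.51% − 0.93 × 5.3874% = 3.4997%
β_Galt = ρ·σ_i/σ_m = 0.350 × 34.26 / 16.39 = 0.7316
E(R_Galt) = R_f + β × MRP = 3.4997% + 0.7316 × 5.3874% = 7.44%

7.44%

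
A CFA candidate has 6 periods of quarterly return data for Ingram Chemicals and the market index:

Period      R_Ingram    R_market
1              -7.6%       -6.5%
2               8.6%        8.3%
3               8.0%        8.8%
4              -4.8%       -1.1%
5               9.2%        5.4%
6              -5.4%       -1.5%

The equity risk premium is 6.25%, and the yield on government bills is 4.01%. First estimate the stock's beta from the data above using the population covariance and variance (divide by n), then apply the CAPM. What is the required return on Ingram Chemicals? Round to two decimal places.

11.73%

Mean R_i = (-7.6 + 8.6 + 8.0 − 4.8 + 9.2 − 5.4) / 6 = 1.3333%
Mean R_m = (-6.5 + 8.3 + 8.8 − 1.1 + 5.4 − 1.5) / 6 = 2.2333%
Σ(R_i − R̄_i)(R_m − R̄_m) = 236.3733  ⇒  Cov = 236.3733 / 6 = 39.3956
Σ(R_m − R̄_m)² = 191.2733  ⇒  Var(R_m) = 191.2733 / 6 = 31.8789
β = Cov / Var(R_m) = 39.3956 / 31.8789 = 1.2358
E(R) = R_f + β × MRP = 4.01% + 1.2358 × 6.25% = 11.73%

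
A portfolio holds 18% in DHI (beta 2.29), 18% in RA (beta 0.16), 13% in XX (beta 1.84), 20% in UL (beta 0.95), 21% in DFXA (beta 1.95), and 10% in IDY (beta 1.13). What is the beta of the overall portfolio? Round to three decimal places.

β_P = Σ w_i β_i = 0.18×2.29 + 0.18×0.16 + 0.13×1.84 + 0.20×0.95 + 0.21×1.95 + 0.10×1.13 = 1.3927

1.393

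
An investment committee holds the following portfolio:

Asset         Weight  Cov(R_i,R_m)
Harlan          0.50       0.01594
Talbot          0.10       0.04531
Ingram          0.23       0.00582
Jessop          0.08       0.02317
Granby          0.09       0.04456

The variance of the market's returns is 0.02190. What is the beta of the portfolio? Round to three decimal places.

β_Harlan = 0.01594 / 0.02190 = 0.7279
β_Talbot = 0.04531 / 0.02190 = 2.0689
β_Ingram = 0.00582 / 0.02190 = 0.2658
β_Jessop = 0.02317 / 0.02190 = 1.0580
β_Granby = 0.04456 / 0.02190 = 2.0347
β_P = Σ w_i β_i = 0.50×0.7279 + 0.10×2.0689 + 0.23×0.2658 + 0.08×1.0580 + 0.09×2.0347 = 0.8997

0.900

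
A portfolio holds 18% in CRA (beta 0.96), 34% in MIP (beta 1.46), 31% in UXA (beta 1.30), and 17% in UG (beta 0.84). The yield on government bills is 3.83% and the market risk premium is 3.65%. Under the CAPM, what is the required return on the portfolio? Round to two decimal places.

β_P = Σ w_i β_i = 0.18×0.96 + 0.34×1.46 + 0.31×1.30 + 0.17×0.84 = 1.2150
E(R_P) = R_f + β_P × MRP = 3.83% + 1.2150 × 3.65% = 8.26%

8.26%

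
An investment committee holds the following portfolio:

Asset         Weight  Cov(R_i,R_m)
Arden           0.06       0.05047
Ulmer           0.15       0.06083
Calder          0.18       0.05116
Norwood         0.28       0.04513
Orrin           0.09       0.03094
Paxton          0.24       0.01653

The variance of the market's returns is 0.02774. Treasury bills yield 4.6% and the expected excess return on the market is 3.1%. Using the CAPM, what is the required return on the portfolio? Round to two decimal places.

9.15%

β_Arden = 0.05047 / 0.02774 = 1.8194
β_Ulmer = 0.06083 / 0.02774 = 2.1929
β_Calder = 0.05116 / 0.02774 = 1.8443
β_Norwood = 0.04513 / 0.02774 = 1.6269
β_Orrin = 0.03094 / 0.02774 = 1.1154
β_Paxton = 0.01653 / 0.02774 = 0.5959
β_P = Σ w_i β_i = 0.06×1.8194 + 0.15×2.1929 + 0.18×1.8443 + 0.28×1.6269 + 0.09×1.1154 + 0.24×0.5959 = 1.4690
E(R_P) = R_f + β_P × MRP = 4.6% + 1.4690 × 3.1% = 9.15%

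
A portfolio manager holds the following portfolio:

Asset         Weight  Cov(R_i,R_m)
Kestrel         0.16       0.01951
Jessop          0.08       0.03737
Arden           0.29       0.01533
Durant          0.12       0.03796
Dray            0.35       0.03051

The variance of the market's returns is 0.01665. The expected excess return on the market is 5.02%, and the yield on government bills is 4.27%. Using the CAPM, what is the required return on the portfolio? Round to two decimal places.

β_Kestrel = 0.01951 / 0.01665 = 1.1718
β_Jessop = 0.03737 / 0.01665 = 2.2444
β_Arden = 0.01533 / 0.01665 = 0.9207
β_Durant = 0.03796 / 0.01665 = 2.2799
β_Dray = 0.03051 / 0.01665 = 1.8324
β_P = Σ w_i β_i = 0.16×1.1718 + 0.08×2.2444 + 0.29×0.9207 + 0.12×2.2799 + 0.35×1.8324 = 1.5490
E(R_P) = R_f + β_P × MRP = 4.27% + 1.5490 × 5.02% = 12.05%

12.05%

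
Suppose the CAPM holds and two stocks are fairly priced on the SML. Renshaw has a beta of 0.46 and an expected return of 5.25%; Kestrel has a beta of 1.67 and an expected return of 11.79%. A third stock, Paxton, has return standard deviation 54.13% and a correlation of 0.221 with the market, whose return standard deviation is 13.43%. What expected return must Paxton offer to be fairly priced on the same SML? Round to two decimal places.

7.58%

MRP = (11.79% − 5.25%) / (1.67 − 0.46) = 5.4050%
R_f = 5.25% − 0.46 × 5.4050% = 2.7637%
β_Paxton = ρ·σ_i/σ_m = 0.221 × 54.13 / 13.43 = 0.8907
E(R_Paxton) = R_f + β × MRP = 2.7637% + 0.8907 × 5.4050% = 7.58%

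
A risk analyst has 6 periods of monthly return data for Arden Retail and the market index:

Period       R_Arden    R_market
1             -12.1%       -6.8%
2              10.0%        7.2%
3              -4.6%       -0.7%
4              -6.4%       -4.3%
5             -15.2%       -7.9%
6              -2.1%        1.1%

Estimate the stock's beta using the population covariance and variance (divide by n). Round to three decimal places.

1.541

Mean R_i = (-12.1 + 10.0 − 4.6 − 6.4 − 15.2 − 2.1) / 6 = -5.0667%
Mean R_m = (-6.8 + 7.2 − 0.7 − 4.3 − 7.9 + 1.1) / 6 = -1.9000%
Σ(R_i − R̄_i)(R_m − R̄_m) = 245.0300  ⇒  Cov = 245.0300 / 6 = 40.8383
Σ(R_m − R̄_m)² = 159.0200  ⇒  Var(R_m) = 159.0200 / 6 = 26.5033
β = Cov / Var(R_m) = 40.8383 / 26.5033 = 1.5409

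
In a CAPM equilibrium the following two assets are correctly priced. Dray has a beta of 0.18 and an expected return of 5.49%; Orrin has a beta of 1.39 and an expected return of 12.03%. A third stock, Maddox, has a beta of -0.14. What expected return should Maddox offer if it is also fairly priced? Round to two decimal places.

MRP (SML slope) = (12.03% − 5.49%) / (1.39 − 0.18) = 6.54% / 1.21 = 5.4050%
R_f (intercept) = 5.49% − 0.18 × 5.4050% = 4.5171%
E(R_Maddox) = R_f + β × MRP = 4.5171% + -0.14 × 5.4050% = 3.76%

3.76%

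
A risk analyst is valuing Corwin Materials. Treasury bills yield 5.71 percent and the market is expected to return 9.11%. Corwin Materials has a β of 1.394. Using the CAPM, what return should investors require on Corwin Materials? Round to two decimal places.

Market risk premium = E(R_m) − R_f = 9.11% − 5.71% = 3.40%
E(R) = R_f + β × MRP = 5.71% + 1.394 × 3.40% = 10.45%

10.45%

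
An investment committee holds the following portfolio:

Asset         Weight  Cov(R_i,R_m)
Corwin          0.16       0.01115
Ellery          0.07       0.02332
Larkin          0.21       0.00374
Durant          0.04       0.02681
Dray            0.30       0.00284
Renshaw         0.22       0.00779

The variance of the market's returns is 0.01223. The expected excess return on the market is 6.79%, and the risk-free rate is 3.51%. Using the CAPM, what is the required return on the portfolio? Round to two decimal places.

7.86%

β_Corwin = 0.01115 / 0.01223 = 0.9117
β_Ellery = 0.02332 / 0.01223 = 1.9068
β_Larkin = 0.00374 / 0.01223 = 0.3058
β_Durant = 0.02681 / 0.01223 = 2.1922
β_Dray = 0.00284 / 0.01223 = 0.2322
β_Renshaw = 0.00779 / 0.01223 = 0.6370
β_P = Σ w_i β_i = 0.16×0.9117 + 0.07×1.9068 + 0.21×0.3058 + 0.04×2.1922 + 0.30×0.2322 + 0.22×0.6370 = 0.6411
E(R_P) = R_f + β_P × MRP = 3.51% + 0.6411 × 6.79% = 7.86%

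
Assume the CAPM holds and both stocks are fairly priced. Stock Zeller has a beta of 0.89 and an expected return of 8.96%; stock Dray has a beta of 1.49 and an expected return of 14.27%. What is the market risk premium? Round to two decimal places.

Both satisfy E(R) = R_f + β·MRP, so the slope of the SML is
MRP = (14.27% − 8.96%) / (1.49 − 0.89) = 5.31% / 0.60 = 8.8500%

8.85%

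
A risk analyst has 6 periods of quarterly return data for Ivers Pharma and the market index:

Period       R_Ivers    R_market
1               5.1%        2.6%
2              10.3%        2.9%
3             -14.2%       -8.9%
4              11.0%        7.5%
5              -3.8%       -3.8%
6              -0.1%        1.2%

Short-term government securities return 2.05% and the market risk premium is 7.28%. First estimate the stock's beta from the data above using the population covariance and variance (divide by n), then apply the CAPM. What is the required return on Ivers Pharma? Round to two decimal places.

Mean R_i = (5.1 + 10.3 − 14.2 + 11.0 − 3.8 − 0.1) / 6 = 1.3833%
Mean R_m = (2.6 + 2.9 − 8.9 + 7.5 − 3.8 + 1.2) / 6 = 0.2500%
Σ(R_i − R̄_i)(R_m − R̄_m) = 264.2550  ⇒  Cov = 264.2550 / 6 = 44.0425
Σ(R_m − R̄_m)² = 166.1350  ⇒  Var(R_m) = 166.1350 / 6 = 27.6892
β = Cov / Var(R_m) = 44.0425 / 27.6892 = 1.5906
E(R) = R_f + β × MRP = 2.05% + 1.5906 × 7.28% = 13.63%

13.63%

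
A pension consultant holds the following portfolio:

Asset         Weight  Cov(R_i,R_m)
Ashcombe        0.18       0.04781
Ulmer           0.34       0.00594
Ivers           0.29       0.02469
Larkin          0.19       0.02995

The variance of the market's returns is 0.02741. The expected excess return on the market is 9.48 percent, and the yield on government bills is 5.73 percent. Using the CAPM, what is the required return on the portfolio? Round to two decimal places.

13.85%

β_Ashcombe = 0.04781 / 0.02741 = 1.7443
β_Ulmer = 0.00594 / 0.02741 = 0.2167
β_Ivers = 0.02469 / 0.02741 = 0.9008
β_Larkin = 0.02995 / 0.02741 = 1.0927
β_P = Σ w_i β_i = 0.18×1.7443 + 0.34×0.2167 + 0.29×0.9008 + 0.19×1.0927 = 0.8565
E(R_P) = R_f + β_P × MRP = 5.73% + 0.8565 × 9.48% = 13.85%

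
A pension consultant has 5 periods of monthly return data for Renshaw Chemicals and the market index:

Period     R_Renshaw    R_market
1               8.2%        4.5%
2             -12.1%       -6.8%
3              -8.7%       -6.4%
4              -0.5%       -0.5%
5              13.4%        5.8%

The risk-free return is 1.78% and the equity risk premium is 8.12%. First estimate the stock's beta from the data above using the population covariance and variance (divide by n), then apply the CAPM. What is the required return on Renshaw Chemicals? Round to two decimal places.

16.56%

Mean R_i = (8.2 − 12.1 − 8.7 − 0.5 + 13.4) / 5 = 0.0600%
Mean R_m = (4.5 − 6.8 − 6.4 − 0.5 + 5.8) / 5 = -0.6800%
Σ(R_i − R̄_i)(R_m − R̄_m) = 253.0340  ⇒  Cov = 253.0340 / 5 = 50.6068
Σ(R_m − R̄_m)² = 139.0280  ⇒  Var(R_m) = 139.0280 / 5 = 27.8056
β = Cov / Var(R_m) = 50.6068 / 27.8056 = 1.8200
E(R) = R_f + β × MRP = 1.78% + 1.8200 × 8.12% = 16.56%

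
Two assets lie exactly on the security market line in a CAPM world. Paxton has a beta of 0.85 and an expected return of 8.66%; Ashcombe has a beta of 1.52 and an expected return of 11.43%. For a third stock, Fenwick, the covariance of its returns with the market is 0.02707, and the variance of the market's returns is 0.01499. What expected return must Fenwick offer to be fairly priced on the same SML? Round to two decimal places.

12.61%

MRP = (11.43% − 8.66%) / (1.52 − 0.85) = 4.1343%
R_f = 8.66% − 0.85 × 4.1343% = 5.1458%
β_Fenwick = Cov / Var(R_m) = 0.02707 / 0.01499 = 1.8059
E(R_Fenwick) = R_f + β × MRP = 5.1458% + 1.8059 × 4.1343% = 12.61%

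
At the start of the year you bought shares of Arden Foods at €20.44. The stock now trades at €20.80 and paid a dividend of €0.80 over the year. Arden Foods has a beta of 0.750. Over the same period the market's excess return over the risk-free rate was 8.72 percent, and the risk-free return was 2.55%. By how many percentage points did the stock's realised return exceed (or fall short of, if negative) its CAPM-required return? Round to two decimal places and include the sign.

Realised HPR = (P1 + D1 − P0) / P0 = (20.80 + 0.80 − 20.44) / 20.44 = 1.16 / 20.44 = 5.6751%
CAPM required = R_f + β·MRP = 2.55% + 0.750 × 8.72% = 9.09000%
α = realised − required = 5.6751% − 9.09000% = -3.41%

-3.41%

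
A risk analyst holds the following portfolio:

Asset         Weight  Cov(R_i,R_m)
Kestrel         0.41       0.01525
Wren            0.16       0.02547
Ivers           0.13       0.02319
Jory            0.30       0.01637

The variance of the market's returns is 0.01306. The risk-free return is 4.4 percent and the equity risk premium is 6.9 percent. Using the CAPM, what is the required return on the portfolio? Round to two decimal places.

14.04%

β_Kestrel = 0.01525 / 0.01306 = 1.1677
β_Wren = 0.02547 / 0.01306 = 1.9502
β_Ivers = 0.02319 / 0.01306 = 1.7757
β_Jory = 0.01637 / 0.01306 = 1.2534
β_P = Σ w_i β_i = 0.41×1.1677 + 0.16×1.9502 + 0.13×1.7757 + 0.30×1.2534 = 1.3977
E(R_P) = R_f + β_P × MRP = 4.4% + 1.3977 × 6.9% = 14.04%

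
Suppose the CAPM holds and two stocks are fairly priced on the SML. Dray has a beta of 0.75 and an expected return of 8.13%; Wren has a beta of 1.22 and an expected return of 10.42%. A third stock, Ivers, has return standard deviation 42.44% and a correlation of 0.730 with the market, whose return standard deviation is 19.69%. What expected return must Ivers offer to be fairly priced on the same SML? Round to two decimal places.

12.14%

MRP = (10.42% − 8.13%) / (1.22 − 0.75) = 4.8723%
R_f = 8.13% − 0.75 × 4.8723% = 4.4758%
β_Ivers = ρ·σ_i/σ_m = 0.730 × 42.44 / 19.69 = 1.5734
E(R_Ivers) = R_f + β × MRP = 4.4758% + 1.5734 × 4.8723% = 12.14%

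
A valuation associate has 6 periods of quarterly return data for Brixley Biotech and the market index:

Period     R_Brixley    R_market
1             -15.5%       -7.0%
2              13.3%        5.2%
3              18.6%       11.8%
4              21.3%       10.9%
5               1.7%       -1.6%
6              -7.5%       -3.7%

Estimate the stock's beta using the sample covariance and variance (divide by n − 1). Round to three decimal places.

Mean R_i = (-15.5 + 13.3 + 18.6 + 21.3 + 1.7 − 7.5) / 6 = 5.3167%
Mean R_m = (-7.0 + 5.2 + 11.8 + 10.9 − 1.6 − 3.7) / 6 = 2.6000%
Σ(R_i − R̄_i)(R_m − R̄_m) = 571.4000  ⇒  Cov = 571.4000 / 5 = 114.2800
Σ(R_m − R̄_m)² = 309.7800  ⇒  Var(R_m) = 309.7800 / 5 = 61.9560
β = Cov / Var(R_m) = 114.2800 / 61.9560 = 1.8445

1.845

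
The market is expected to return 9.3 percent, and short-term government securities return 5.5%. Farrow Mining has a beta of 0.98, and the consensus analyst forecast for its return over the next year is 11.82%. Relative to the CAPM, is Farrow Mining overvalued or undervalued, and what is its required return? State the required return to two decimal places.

MRP = 9.3% − 5.5% = 3.80%
Required return = R_f + β·MRP = 5.5% + 0.98 × 3.8% = 9.22%
Forecast 11.82% > required 9.22% → the stock plots above the SML → undervalued.

Undervalued; required return 9.22%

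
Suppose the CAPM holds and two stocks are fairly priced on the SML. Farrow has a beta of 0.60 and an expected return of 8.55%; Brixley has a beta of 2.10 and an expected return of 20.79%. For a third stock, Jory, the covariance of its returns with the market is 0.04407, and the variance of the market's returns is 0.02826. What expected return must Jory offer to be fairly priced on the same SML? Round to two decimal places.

MRP = (20.79% − 8.55%) / (2.10 − 0.60) = 8.1600%
R_f = 8.55% − 0.60 × 8.1600% = 3.6540%
β_Jory = Cov / Var(R_m) = 0.04407 / 0.02826 = 1.5594
E(R_Jory) = R_f + β × MRP = 3.6540% + 1.5594 × 8.1600% = 16.38%

16.38%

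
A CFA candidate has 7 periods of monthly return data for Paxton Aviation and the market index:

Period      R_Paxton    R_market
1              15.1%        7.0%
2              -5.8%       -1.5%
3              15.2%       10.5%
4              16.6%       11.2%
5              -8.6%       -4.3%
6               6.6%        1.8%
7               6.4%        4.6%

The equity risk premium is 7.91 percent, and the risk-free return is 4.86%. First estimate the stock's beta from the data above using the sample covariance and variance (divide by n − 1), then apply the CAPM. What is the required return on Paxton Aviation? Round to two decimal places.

18.14%

Mean R_i = (15.1 − 5.8 + 15.2 + 16.6 − 8.6 + 6.6 + 6.4) / 7 = 6.5000%
Mean R_m = (7.0 − 1.5 + 10.5 + 11.2 − 4.3 + 1.8 + 4.6) / 7 = 4.1857%
Σ(R_i − R̄_i)(R_m − R̄_m) = 347.7700  ⇒  Cov = 347.7700 / 6 = 57.9617
Σ(R_m − R̄_m)² = 207.1886  ⇒  Var(R_m) = 207.1886 / 6 = 34.5314
β = Cov / Var(R_m) = 57.9617 / 34.5314 = 1.6785
E(R) = R_f + β × MRP = 4.86% + 1.6785 × 7.91% = 18.14%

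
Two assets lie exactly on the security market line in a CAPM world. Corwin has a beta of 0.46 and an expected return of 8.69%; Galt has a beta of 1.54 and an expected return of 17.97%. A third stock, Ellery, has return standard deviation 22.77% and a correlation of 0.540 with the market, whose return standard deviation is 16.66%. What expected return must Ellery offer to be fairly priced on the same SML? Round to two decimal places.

MRP = (17.97% − 8.69%) / (1.54 − 0.46) = 8.5926%
R_f = 8.69% − 0.46 × 8.5926% = 4.7374%
β_Ellery = ρ·σ_i/σ_m = 0.540 × 22.77 / 16.66 = 0.7380
E(R_Ellery) = R_f + β × MRP = 4.7374% + 0.7380 × 8.5926% = 11.08%

11.08%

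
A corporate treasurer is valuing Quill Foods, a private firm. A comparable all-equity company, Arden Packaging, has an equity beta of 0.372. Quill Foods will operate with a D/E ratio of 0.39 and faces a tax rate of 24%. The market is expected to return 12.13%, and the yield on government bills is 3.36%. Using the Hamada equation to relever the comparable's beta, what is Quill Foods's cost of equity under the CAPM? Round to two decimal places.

7.59%

β_L = β_U × [1 + (1 − t)(D/E)] = 0.372 × [1 + (1 − 0.24) × 0.39]
    = 0.372 × [1 + 0.76 × 0.39] = 0.372 × 1.2964 = 0.4823
MRP = 12.13% − 3.36% = 8.77%
E(R) = R_f + β_L × MRP = 3.36% + 0.4823 × 8.77% = 7.59%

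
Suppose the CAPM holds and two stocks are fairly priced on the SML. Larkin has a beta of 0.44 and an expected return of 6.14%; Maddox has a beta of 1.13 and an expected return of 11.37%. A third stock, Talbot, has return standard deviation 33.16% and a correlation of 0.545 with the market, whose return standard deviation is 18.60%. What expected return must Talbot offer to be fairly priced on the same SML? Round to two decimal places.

MRP = (11.37% − 6.14%) / (1.13 − 0.44) = 7.5797%
R_f = 6.14% − 0.44 × 7.5797% = 2.8049%
β_Talbot = ρ·σ_i/σ_m = 0.545 × 33.16 / 18.60 = 0.9716
E(R_Talbot) = R_f + β × MRP = 2.8049% + 0.9716 × 7.5797% = 10.17%

10.17%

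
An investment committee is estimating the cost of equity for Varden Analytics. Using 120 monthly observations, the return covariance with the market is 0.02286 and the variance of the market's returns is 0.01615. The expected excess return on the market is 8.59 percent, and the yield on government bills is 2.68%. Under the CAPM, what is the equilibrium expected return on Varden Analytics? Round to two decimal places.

β = Cov(R_i, R_m) / Var(R_m) = 0.02286 / 0.01615 = 1.4155
E(R) = R_f + β × MRP = 2.68% + 1.4155 × 8.59% = 14.84%

14.84%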